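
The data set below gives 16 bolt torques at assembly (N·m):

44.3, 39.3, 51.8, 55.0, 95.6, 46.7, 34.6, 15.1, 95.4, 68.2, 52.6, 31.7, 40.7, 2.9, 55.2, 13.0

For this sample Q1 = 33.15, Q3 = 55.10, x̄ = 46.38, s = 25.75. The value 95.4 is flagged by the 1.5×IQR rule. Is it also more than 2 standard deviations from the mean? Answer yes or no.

z = (95.4 − 46.38) / 25.75 = 1.90.
|z| = 1.90 ≤ 2.

no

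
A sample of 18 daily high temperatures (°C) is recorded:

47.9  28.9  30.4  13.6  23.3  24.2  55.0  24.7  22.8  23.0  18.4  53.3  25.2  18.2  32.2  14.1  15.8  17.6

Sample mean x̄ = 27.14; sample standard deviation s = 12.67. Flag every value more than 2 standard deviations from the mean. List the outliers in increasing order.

53.3, 55.0

Cutoffs at x̄ ± 2s: 27.14 ± 2·12.67 = [1.80, 52.48].
53.3: z = 2.06, |z| > 2 → outlier.
55.0: z = 2.20, |z| > 2 → outlier.
Every other value lies within [1.80, 52.48].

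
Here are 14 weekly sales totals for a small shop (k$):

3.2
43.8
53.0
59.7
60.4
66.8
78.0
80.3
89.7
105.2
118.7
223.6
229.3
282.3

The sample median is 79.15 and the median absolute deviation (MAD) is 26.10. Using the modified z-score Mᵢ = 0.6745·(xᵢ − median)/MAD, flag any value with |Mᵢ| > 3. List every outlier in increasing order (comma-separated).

|Mᵢ| > 3 ⇔ |xᵢ − 79.15| > 3·26.10/0.6745 = 116.09.
So outliers lie outside [-36.94, 195.24].
223.6: M = 3.73 → outlier.
229.3: M = 3.88 → outlier.
282.3: M = 5.25 → outlier.

223.6, 229.3, 282.3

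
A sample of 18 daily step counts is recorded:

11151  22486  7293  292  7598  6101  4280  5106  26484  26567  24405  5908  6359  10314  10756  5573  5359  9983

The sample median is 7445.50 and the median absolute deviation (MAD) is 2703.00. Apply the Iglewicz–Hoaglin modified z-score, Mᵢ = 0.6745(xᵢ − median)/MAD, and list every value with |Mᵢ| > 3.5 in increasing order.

22486, 24405, 26484, 26567

|Mᵢ| > 3.5 ⇔ |xᵢ − 7445.50| > 3.5·2703.00/0.6745 = 14025.95.
So outliers lie outside [-6580.45, 21471.45].
22486: M = 3.75 → outlier.
24405: M = 4.23 → outlier.
26484: M = 4.75 → outlier.
26567: M = 4.77 → outlier.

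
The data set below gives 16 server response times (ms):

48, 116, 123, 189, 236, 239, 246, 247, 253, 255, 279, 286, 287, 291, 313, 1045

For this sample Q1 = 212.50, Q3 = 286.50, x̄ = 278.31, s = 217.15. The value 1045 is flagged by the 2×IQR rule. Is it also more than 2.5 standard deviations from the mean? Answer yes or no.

yes

z = (1045 − 278.31) / 217.15 = 3.53.
|z| = 3.53 > 2.5.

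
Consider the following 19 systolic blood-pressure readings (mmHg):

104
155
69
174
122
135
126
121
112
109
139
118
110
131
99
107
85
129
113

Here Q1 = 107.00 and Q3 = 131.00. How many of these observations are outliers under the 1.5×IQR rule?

IQR = 24.00; fences at 107.00 − 36.00 = 71.00 and 131.00 + 36.00 = 167.00.
Outside the cutoffs: 69, 174.

2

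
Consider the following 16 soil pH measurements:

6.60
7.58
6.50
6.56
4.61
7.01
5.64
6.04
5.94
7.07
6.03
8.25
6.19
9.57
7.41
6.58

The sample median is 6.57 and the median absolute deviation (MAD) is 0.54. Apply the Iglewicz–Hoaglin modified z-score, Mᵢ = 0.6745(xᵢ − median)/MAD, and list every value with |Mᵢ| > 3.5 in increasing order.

|Mᵢ| > 3.5 ⇔ |xᵢ − 6.57| > 3.5·0.54/0.6745 = 2.80.
So outliers lie outside [3.77, 9.37].
9.57: M = 3.75 → outlier.

9.57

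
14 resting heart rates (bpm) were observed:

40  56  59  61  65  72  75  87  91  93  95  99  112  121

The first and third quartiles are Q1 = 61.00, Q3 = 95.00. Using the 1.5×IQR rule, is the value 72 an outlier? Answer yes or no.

no

IQR = Q3 − Q1 = 95.00 − 61.00 = 34.00.
Lower fence = Q1 − 1.5·IQR = 61.00 − 51.00 = 10.00.
Upper fence = Q3 + 1.5·IQR = 95.00 + 51.00 = 146.00.
72 lies within [10.00, 146.00].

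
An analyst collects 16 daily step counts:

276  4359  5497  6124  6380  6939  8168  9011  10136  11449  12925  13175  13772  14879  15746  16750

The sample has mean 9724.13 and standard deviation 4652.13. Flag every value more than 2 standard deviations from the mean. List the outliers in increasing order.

Cutoffs at x̄ ± 2s: 9724.13 ± 2·4652.13 = [419.87, 19028.39].
276: z = -2.03, |z| > 2 → outlier.
Every other value lies within [419.87, 19028.39].

276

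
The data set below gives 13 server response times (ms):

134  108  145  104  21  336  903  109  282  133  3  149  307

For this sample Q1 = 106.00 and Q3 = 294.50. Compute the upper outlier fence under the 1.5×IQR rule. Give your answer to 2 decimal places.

577.25

IQR = Q3 − Q1 = 294.50 − 106.00 = 188.50.
Lower fence = Q1 − 1.5·IQR = 106.00 − 282.75 = -176.75.
Upper fence = Q3 + 1.5·IQR = 294.50 + 282.75 = 577.25.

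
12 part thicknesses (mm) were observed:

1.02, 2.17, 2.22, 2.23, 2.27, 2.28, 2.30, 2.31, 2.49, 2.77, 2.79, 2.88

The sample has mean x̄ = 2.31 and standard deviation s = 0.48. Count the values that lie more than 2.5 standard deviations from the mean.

1

Cutoffs: x̄ ± 2.5s = [1.11, 3.51].
Outside the cutoffs: 1.02.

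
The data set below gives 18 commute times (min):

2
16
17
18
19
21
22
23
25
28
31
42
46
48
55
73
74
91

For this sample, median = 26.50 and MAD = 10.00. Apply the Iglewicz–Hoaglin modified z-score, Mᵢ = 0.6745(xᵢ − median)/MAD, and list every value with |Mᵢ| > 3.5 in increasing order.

|Mᵢ| > 3.5 ⇔ |xᵢ − 26.50| > 3.5·10.00/0.6745 = 51.89.
So outliers lie outside [-25.39, 78.39].
91: M = 4.35 → outlier.

91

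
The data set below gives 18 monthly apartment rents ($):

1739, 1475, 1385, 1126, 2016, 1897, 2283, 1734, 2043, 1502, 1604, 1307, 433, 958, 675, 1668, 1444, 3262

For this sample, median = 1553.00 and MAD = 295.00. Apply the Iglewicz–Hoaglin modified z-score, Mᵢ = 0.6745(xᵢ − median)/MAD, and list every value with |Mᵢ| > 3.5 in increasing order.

3262

|Mᵢ| > 3.5 ⇔ |xᵢ − 1553.00| > 3.5·295.00/0.6745 = 1530.76.
So outliers lie outside [22.24, 3083.76].
3262: M = 3.91 → outlier.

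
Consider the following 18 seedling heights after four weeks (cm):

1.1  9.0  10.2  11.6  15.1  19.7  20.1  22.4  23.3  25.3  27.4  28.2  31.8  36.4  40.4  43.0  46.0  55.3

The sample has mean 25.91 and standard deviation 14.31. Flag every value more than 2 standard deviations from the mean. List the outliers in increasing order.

55.3

Cutoffs at x̄ ± 2s: 25.91 ± 2·14.31 = [-2.71, 54.53].
55.3: z = 2.05, |z| > 2 → outlier.
Every other value lies within [-2.71, 54.53].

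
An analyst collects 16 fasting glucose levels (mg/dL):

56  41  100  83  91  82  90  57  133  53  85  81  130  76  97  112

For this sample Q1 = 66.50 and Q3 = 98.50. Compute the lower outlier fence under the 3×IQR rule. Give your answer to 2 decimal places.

IQR = Q3 − Q1 = 98.50 − 66.50 = 32.00.
Lower fence = Q1 − 3·IQR = 66.50 − 96.00 = -29.50.
Upper fence = Q3 + 3·IQR = 98.50 + 96.00 = 194.50.

-29.50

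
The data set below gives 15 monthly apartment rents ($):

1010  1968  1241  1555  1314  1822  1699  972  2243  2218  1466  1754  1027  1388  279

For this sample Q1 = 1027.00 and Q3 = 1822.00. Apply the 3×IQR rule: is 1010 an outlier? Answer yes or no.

no

IQR = Q3 − Q1 = 1822.00 − 1027.00 = 795.00.
Lower fence = Q1 − 3·IQR = 1027.00 − 2385.00 = -1358.00.
Upper fence = Q3 + 3·IQR = 1822.00 + 2385.00 = 4207.00.
1010 lies within [-1358.00, 4207.00].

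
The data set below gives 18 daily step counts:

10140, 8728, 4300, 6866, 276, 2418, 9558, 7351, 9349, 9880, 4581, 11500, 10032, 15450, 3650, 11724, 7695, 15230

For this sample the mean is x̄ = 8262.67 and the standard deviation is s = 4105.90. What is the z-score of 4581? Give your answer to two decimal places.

z = (4581 − 8262.67) / 4105.90 = -0.90.

-0.90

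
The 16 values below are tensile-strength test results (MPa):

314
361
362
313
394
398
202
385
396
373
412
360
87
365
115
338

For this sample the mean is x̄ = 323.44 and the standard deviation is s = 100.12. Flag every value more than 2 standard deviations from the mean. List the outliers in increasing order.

87, 115

Cutoffs at x̄ ± 2s: 323.44 ± 2·100.12 = [123.20, 523.68].
87: z = -2.36, |z| > 2 → outlier.
115: z = -2.08, |z| > 2 → outlier.
Every other value lies within [123.20, 523.68].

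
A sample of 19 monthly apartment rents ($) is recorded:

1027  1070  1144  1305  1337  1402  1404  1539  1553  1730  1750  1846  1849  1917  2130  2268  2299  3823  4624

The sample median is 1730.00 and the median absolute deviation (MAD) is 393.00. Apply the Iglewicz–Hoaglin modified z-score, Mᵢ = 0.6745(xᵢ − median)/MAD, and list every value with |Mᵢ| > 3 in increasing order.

3823, 4624

|Mᵢ| > 3 ⇔ |xᵢ − 1730.00| > 3·393.00/0.6745 = 1747.96.
So outliers lie outside [-17.96, 3477.96].
3823: M = 3.59 → outlier.
4624: M = 4.97 → outlier.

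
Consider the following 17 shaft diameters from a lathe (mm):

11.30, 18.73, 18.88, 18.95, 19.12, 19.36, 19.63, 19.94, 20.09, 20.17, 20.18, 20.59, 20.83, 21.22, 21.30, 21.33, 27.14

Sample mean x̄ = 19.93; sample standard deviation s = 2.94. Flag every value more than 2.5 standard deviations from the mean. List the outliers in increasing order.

Cutoffs at x̄ ± 2.5s: 19.93 ± 2.5·2.94 = [12.58, 27.28].
11.30: z = -2.94, |z| > 2.5 → outlier.
Every other value lies within [12.58, 27.28].

11.30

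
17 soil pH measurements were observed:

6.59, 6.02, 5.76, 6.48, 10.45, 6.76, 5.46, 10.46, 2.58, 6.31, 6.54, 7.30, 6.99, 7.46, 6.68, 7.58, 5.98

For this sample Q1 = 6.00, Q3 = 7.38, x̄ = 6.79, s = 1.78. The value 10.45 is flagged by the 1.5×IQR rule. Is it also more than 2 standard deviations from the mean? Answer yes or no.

yes

z = (10.45 − 6.79) / 1.78 = 2.06.
|z| = 2.06 > 2.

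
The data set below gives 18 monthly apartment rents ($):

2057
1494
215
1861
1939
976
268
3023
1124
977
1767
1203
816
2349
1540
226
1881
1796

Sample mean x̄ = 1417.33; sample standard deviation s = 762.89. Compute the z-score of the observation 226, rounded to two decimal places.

-1.56

z = (226 − 1417.33) / 762.89 = -1.56.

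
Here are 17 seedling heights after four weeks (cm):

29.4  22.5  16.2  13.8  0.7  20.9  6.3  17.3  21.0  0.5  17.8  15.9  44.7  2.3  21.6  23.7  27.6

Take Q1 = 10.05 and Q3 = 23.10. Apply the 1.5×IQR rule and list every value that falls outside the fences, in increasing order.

44.7

IQR = Q3 − Q1 = 23.10 − 10.05 = 13.05.
Lower fence = Q1 − 1.5·IQR = 10.05 − 19.575 = -9.525.
Upper fence = Q3 + 1.5·IQR = 23.10 + 19.575 = 42.675.
44.7 > 42.675 → outlier.
All remaining values lie within [-9.525, 42.675].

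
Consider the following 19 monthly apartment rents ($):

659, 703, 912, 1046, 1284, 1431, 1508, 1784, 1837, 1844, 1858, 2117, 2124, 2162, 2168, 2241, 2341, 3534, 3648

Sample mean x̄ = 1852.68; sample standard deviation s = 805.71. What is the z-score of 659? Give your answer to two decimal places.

-1.48

z = (659 − 1852.68) / 805.71 = -1.48.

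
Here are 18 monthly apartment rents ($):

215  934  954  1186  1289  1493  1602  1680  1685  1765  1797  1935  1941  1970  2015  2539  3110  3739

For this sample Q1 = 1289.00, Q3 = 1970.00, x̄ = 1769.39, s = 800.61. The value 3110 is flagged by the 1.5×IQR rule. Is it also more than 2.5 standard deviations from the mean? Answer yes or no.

no

z = (3110 − 1769.39) / 800.61 = 1.67.
|z| = 1.67 ≤ 2.5.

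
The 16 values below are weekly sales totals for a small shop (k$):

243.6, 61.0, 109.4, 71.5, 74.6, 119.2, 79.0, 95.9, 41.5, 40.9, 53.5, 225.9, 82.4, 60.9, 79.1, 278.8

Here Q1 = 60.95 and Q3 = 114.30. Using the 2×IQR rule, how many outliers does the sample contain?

IQR = 53.35; fences at 60.95 − 106.70 = -45.75 and 114.30 + 106.70 = 221.00.
Outside the cutoffs: 225.9, 243.6, 278.8.

3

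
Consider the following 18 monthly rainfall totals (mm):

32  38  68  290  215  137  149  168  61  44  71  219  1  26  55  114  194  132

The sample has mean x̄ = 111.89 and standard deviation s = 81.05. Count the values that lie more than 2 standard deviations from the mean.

1

Cutoffs: x̄ ± 2s = [-50.21, 273.99].
Outside the cutoffs: 290.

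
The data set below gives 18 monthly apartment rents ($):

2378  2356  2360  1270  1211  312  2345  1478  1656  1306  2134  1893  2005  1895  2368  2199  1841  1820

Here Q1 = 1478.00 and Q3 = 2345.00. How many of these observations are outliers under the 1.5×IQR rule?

0

IQR = 867.00; fences at 1478.00 − 1300.50 = 177.50 and 2345.00 + 1300.50 = 3645.50.
Every value lies within the cutoffs.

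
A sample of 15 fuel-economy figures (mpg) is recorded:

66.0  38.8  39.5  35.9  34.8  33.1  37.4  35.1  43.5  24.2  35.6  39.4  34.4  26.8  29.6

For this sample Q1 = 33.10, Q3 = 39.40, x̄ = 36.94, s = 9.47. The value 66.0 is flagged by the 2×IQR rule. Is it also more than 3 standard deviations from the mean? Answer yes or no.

z = (66.0 − 36.94) / 9.47 = 3.07.
|z| = 3.07 > 3.

yes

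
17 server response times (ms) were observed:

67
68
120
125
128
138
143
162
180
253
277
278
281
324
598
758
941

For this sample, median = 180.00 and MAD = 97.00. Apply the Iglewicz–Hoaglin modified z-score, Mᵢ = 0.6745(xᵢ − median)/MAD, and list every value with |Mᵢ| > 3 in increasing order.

|Mᵢ| > 3 ⇔ |xᵢ − 180.00| > 3·97.00/0.6745 = 431.43.
So outliers lie outside [-251.43, 611.43].
758: M = 4.02 → outlier.
941: M = 5.29 → outlier.

758, 941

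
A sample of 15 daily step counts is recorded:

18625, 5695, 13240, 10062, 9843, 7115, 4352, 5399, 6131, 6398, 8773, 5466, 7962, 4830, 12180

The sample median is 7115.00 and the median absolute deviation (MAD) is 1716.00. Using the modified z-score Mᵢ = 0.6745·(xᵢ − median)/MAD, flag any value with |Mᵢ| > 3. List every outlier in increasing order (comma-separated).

|Mᵢ| > 3 ⇔ |xᵢ − 7115.00| > 3·1716.00/0.6745 = 7632.32.
So outliers lie outside [-517.32, 14747.32].
18625: M = 4.52 → outlier.

18625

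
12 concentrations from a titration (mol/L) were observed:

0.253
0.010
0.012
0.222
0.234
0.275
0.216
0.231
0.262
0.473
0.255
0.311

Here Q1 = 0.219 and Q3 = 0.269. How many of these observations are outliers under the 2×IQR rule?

3

IQR = 0.050; fences at 0.219 − 0.100 = 0.119 and 0.269 + 0.100 = 0.369.
Outside the cutoffs: 0.010, 0.012, 0.473.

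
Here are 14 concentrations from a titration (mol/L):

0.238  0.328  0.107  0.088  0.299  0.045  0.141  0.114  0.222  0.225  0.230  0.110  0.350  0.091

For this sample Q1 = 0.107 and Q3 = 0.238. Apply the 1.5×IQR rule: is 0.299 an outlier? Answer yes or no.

no

IQR = Q3 − Q1 = 0.238 − 0.107 = 0.131.
Lower fence = Q1 − 1.5·IQR = 0.107 − 0.1965 = -0.0895.
Upper fence = Q3 + 1.5·IQR = 0.238 + 0.1965 = 0.4345.
0.299 lies within [-0.0895, 0.4345].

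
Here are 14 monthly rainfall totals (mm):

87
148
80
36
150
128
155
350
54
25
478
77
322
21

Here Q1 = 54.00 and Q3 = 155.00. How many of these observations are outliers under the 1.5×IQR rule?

3

IQR = 101.00; fences at 54.00 − 151.50 = -97.50 and 155.00 + 151.50 = 306.50.
Outside the cutoffs: 322, 350, 478.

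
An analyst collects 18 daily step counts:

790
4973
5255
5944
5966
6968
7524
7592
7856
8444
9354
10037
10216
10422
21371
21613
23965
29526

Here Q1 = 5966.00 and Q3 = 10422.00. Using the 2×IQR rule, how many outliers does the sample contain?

4

IQR = 4456.00; fences at 5966.00 − 8912.00 = -2946.00 and 10422.00 + 8912.00 = 19334.00.
Outside the cutoffs: 21371, 21613, 23965, 29526.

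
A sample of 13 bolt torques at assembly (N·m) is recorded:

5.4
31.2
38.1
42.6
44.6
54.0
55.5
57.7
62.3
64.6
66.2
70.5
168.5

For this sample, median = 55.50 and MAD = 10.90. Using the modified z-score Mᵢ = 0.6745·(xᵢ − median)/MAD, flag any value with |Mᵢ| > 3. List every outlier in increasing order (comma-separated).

5.4, 168.5

|Mᵢ| > 3 ⇔ |xᵢ − 55.50| > 3·10.90/0.6745 = 48.48.
So outliers lie outside [7.02, 103.98].
5.4: M = -3.10 → outlier.
168.5: M = 6.99 → outlier.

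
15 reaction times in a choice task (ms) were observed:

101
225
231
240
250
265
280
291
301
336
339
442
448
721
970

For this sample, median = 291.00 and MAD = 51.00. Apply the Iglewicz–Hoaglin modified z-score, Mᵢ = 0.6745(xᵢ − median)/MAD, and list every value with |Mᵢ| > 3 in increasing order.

721, 970

|Mᵢ| > 3 ⇔ |xᵢ − 291.00| > 3·51.00/0.6745 = 226.83.
So outliers lie outside [64.17, 517.83].
721: M = 5.69 → outlier.
970: M = 8.98 → outlier.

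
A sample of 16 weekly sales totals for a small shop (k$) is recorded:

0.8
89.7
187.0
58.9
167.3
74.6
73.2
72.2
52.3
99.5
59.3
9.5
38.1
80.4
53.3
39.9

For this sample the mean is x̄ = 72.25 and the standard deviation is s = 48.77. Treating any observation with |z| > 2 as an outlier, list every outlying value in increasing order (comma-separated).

187.0

Cutoffs at x̄ ± 2s: 72.25 ± 2·48.77 = [-25.29, 169.79].
187.0: z = 2.35, |z| > 2 → outlier.
Every other value lies within [-25.29, 169.79].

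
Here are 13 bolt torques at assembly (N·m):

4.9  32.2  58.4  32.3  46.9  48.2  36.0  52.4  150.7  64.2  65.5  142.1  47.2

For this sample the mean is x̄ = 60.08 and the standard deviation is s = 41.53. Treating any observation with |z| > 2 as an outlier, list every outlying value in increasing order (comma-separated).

Cutoffs at x̄ ± 2s: 60.08 ± 2·41.53 = [-22.98, 143.14].
150.7: z = 2.18, |z| > 2 → outlier.
Every other value lies within [-22.98, 143.14].

150.7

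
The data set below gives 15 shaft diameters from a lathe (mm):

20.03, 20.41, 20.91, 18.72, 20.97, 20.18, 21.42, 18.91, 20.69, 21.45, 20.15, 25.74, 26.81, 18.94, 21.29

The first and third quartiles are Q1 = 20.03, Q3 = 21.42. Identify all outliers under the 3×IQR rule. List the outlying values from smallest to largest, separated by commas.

25.74, 26.81

IQR = Q3 − Q1 = 21.42 − 20.03 = 1.39.
Lower fence = Q1 − 3·IQR = 20.03 − 4.17 = 15.86.
Upper fence = Q3 + 3·IQR = 21.42 + 4.17 = 25.59.
25.74 > 25.59 → outlier.
26.81 > 25.59 → outlier.
All remaining values lie within [15.86, 25.59].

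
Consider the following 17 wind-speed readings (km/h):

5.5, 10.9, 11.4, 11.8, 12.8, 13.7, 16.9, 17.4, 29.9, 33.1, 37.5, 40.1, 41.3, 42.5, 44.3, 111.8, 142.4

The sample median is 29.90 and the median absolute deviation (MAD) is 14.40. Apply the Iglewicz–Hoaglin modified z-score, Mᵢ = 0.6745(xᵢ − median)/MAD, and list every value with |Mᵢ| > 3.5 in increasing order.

|Mᵢ| > 3.5 ⇔ |xᵢ − 29.90| > 3.5·14.40/0.6745 = 74.72.
So outliers lie outside [-44.82, 104.62].
111.8: M = 3.84 → outlier.
142.4: M = 5.27 → outlier.

111.8, 142.4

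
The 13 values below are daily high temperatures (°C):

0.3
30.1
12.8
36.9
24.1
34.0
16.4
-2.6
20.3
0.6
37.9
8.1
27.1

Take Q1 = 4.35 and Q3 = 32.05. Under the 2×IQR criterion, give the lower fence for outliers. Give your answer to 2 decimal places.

IQR = Q3 − Q1 = 32.05 − 4.35 = 27.70.
Lower fence = Q1 − 2·IQR = 4.35 − 55.40 = -51.05.
Upper fence = Q3 + 2·IQR = 32.05 + 55.40 = 87.45.

-51.05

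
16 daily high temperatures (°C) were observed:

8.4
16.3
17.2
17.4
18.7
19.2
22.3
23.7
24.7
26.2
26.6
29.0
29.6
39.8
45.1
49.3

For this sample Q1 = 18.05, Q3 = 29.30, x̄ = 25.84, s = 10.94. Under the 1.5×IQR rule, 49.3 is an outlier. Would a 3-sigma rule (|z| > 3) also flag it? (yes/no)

no

z = (49.3 − 25.84) / 10.94 = 2.14.
|z| = 2.14 ≤ 3.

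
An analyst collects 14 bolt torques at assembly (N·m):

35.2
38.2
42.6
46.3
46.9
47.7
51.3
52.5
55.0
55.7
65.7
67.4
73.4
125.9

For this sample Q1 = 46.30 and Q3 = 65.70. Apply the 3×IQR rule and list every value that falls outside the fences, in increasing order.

IQR = Q3 − Q1 = 65.70 − 46.30 = 19.40.
Lower fence = Q1 − 3·IQR = 46.30 − 58.20 = -11.90.
Upper fence = Q3 + 3·IQR = 65.70 + 58.20 = 123.90.
125.9 > 123.90 → outlier.
All remaining values lie within [-11.90, 123.90].

125.9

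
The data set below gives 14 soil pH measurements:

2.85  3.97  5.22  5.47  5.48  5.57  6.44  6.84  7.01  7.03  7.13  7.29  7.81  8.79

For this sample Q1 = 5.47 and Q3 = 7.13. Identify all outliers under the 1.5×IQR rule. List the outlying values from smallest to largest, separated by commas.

2.85

IQR = Q3 − Q1 = 7.13 − 5.47 = 1.66.
Lower fence = Q1 − 1.5·IQR = 5.47 − 2.49 = 2.98.
Upper fence = Q3 + 1.5·IQR = 7.13 + 2.49 = 9.62.
2.85 < 2.98 → outlier.
All remaining values lie within [2.98, 9.62].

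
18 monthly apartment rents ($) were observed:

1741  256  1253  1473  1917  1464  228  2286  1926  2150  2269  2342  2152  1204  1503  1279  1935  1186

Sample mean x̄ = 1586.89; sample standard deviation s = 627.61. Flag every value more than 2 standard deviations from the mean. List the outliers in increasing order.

228, 256

Cutoffs at x̄ ± 2s: 1586.89 ± 2·627.61 = [331.67, 2842.11].
228: z = -2.17, |z| > 2 → outlier.
256: z = -2.12, |z| > 2 → outlier.
Every other value lies within [331.67, 2842.11].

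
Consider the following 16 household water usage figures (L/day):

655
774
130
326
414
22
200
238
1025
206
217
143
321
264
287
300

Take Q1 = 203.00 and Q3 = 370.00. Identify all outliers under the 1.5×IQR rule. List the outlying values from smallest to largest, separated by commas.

655, 774, 1025

IQR = Q3 − Q1 = 370.00 − 203.00 = 167.00.
Lower fence = Q1 − 1.5·IQR = 203.00 − 250.50 = -47.50.
Upper fence = Q3 + 1.5·IQR = 370.00 + 250.50 = 620.50.
655 > 620.50 → outlier.
774 > 620.50 → outlier.
1025 > 620.50 → outlier.
All remaining values lie within [-47.50, 620.50].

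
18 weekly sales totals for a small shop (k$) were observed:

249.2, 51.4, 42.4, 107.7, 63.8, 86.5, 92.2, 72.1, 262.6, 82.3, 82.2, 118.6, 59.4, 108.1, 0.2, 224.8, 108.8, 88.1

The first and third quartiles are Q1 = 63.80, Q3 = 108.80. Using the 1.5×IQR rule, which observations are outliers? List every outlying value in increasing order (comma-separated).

IQR = Q3 − Q1 = 108.80 − 63.80 = 45.00.
Lower fence = Q1 − 1.5·IQR = 63.80 − 67.50 = -3.70.
Upper fence = Q3 + 1.5·IQR = 108.80 + 67.50 = 176.30.
224.8 > 176.30 → outlier.
249.2 > 176.30 → outlier.
262.6 > 176.30 → outlier.
All remaining values lie within [-3.70, 176.30].

224.8, 249.2, 262.6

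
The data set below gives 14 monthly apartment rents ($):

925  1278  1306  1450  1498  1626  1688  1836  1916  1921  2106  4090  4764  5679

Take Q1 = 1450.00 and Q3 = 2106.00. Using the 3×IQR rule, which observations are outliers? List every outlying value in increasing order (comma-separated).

4090, 4764, 5679

IQR = Q3 − Q1 = 2106.00 − 1450.00 = 656.00.
Lower fence = Q1 − 3·IQR = 1450.00 − 1968.00 = -518.00.
Upper fence = Q3 + 3·IQR = 2106.00 + 1968.00 = 4074.00.
4090 > 4074.00 → outlier.
4764 > 4074.00 → outlier.
5679 > 4074.00 → outlier.
All remaining values lie within [-518.00, 4074.00].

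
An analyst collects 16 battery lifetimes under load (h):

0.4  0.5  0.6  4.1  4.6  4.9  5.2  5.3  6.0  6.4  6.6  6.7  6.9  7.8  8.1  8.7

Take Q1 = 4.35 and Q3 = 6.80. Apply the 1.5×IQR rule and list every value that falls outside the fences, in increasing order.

IQR = Q3 − Q1 = 6.80 − 4.35 = 2.45.
Lower fence = Q1 − 1.5·IQR = 4.35 − 3.675 = 0.675.
Upper fence = Q3 + 1.5·IQR = 6.80 + 3.675 = 10.475.
0.4 < 0.675 → outlier.
0.5 < 0.675 → outlier.
0.6 < 0.675 → outlier.
All remaining values lie within [0.675, 10.475].

0.4, 0.5, 0.6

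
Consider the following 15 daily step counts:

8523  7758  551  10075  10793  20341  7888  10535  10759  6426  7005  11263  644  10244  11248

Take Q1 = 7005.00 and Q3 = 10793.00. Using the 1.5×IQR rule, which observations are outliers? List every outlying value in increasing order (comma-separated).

551, 644, 20341

IQR = Q3 − Q1 = 10793.00 − 7005.00 = 3788.00.
Lower fence = Q1 − 1.5·IQR = 7005.00 − 5682.00 = 1323.00.
Upper fence = Q3 + 1.5·IQR = 10793.00 + 5682.00 = 16475.00.
551 < 1323.00 → outlier.
644 < 1323.00 → outlier.
20341 > 16475.00 → outlier.
All remaining values lie within [1323.00, 16475.00].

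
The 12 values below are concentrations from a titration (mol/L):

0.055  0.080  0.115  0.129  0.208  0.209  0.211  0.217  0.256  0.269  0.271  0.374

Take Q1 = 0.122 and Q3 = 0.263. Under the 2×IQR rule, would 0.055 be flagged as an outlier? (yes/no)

no

IQR = Q3 − Q1 = 0.263 − 0.122 = 0.141.
Lower fence = Q1 − 2·IQR = 0.122 − 0.282 = -0.160.
Upper fence = Q3 + 2·IQR = 0.263 + 0.282 = 0.545.
0.055 lies within [-0.160, 0.545].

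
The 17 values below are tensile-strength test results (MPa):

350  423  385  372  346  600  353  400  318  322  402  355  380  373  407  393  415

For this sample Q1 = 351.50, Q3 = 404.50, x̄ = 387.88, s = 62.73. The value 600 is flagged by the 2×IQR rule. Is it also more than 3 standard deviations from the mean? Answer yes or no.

z = (600 − 387.88) / 62.73 = 3.38.
|z| = 3.38 > 3.

yes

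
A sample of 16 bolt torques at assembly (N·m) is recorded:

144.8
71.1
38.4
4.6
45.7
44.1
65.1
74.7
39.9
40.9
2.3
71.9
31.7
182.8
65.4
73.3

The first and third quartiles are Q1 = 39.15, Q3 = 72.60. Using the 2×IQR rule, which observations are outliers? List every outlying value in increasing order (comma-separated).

144.8, 182.8

IQR = Q3 − Q1 = 72.60 − 39.15 = 33.45.
Lower fence = Q1 − 2·IQR = 39.15 − 66.90 = -27.75.
Upper fence = Q3 + 2·IQR = 72.60 + 66.90 = 139.50.
144.8 > 139.50 → outlier.
182.8 > 139.50 → outlier.
All remaining values lie within [-27.75, 139.50].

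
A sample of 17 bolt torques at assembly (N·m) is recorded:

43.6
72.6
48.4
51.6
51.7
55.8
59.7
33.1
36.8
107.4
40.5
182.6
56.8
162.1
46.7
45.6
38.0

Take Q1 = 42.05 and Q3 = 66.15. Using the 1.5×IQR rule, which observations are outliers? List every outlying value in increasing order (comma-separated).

IQR = Q3 − Q1 = 66.15 − 42.05 = 24.10.
Lower fence = Q1 − 1.5·IQR = 42.05 − 36.15 = 5.90.
Upper fence = Q3 + 1.5·IQR = 66.15 + 36.15 = 102.30.
107.4 > 102.30 → outlier.
162.1 > 102.30 → outlier.
182.6 > 102.30 → outlier.
All remaining values lie within [5.90, 102.30].

107.4, 162.1, 182.6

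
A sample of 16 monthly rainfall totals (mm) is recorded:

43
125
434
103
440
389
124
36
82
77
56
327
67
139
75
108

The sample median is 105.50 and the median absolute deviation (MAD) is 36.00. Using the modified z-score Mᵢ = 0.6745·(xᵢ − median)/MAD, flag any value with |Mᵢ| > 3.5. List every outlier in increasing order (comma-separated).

327, 389, 434, 440

|Mᵢ| > 3.5 ⇔ |xᵢ − 105.50| > 3.5·36.00/0.6745 = 186.81.
So outliers lie outside [-81.31, 292.31].
327: M = 4.15 → outlier.
389: M = 5.31 → outlier.
434: M = 6.15 → outlier.
440: M = 6.27 → outlier.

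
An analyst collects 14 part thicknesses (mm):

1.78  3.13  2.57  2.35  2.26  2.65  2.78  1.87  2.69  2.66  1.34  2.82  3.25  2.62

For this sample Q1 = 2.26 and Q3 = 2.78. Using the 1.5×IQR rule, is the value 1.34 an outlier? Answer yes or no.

yes

IQR = Q3 − Q1 = 2.78 − 2.26 = 0.52.
Lower fence = Q1 − 1.5·IQR = 2.26 − 0.78 = 1.48.
Upper fence = Q3 + 1.5·IQR = 2.78 + 0.78 = 3.56.
1.34 lies below the lower fence.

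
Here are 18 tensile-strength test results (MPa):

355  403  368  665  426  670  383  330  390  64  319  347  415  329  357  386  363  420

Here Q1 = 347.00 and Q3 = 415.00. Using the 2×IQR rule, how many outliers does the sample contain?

3

IQR = 68.00; fences at 347.00 − 136.00 = 211.00 and 415.00 + 136.00 = 551.00.
Outside the cutoffs: 64, 665, 670.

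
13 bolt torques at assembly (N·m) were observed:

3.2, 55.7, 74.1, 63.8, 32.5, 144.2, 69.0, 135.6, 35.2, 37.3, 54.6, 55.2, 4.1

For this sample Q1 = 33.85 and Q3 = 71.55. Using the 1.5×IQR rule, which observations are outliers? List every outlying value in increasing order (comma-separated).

IQR = Q3 − Q1 = 71.55 − 33.85 = 37.70.
Lower fence = Q1 − 1.5·IQR = 33.85 − 56.55 = -22.70.
Upper fence = Q3 + 1.5·IQR = 71.55 + 56.55 = 128.10.
135.6 > 128.10 → outlier.
144.2 > 128.10 → outlier.
All remaining values lie within [-22.70, 128.10].

135.6, 144.2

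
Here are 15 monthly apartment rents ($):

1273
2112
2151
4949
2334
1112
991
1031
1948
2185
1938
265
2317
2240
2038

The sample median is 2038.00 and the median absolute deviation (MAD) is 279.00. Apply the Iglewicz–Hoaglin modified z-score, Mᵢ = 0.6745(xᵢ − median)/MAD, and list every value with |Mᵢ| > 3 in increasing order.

265, 4949

|Mᵢ| > 3 ⇔ |xᵢ − 2038.00| > 3·279.00/0.6745 = 1240.92.
So outliers lie outside [797.08, 3278.92].
265: M = -4.29 → outlier.
4949: M = 7.04 → outlier.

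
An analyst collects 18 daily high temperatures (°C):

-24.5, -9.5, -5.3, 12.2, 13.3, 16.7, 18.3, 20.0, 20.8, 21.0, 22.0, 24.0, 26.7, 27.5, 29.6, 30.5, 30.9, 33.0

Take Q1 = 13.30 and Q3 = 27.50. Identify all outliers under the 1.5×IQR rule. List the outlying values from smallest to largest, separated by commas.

-24.5, -9.5

IQR = Q3 − Q1 = 27.50 − 13.30 = 14.20.
Lower fence = Q1 − 1.5·IQR = 13.30 − 21.30 = -8.00.
Upper fence = Q3 + 1.5·IQR = 27.50 + 21.30 = 48.80.
-24.5 < -8.00 → outlier.
-9.5 < -8.00 → outlier.
All remaining values lie within [-8.00, 48.80].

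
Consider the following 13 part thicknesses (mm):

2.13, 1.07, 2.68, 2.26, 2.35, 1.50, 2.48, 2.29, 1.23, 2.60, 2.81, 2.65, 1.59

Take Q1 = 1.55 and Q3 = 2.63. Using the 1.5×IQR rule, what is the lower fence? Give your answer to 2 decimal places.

-0.07

IQR = Q3 − Q1 = 2.63 − 1.55 = 1.08.
Lower fence = Q1 − 1.5·IQR = 1.55 − 1.62 = -0.07.
Upper fence = Q3 + 1.5·IQR = 2.63 + 1.62 = 4.25.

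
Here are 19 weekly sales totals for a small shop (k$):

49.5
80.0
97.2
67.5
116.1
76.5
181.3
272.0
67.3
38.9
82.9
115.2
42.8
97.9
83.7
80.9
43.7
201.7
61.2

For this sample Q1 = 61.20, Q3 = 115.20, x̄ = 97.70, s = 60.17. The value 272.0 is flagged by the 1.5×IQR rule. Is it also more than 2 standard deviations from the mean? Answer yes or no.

z = (272.0 − 97.70) / 60.17 = 2.90.
|z| = 2.90 > 2.

yes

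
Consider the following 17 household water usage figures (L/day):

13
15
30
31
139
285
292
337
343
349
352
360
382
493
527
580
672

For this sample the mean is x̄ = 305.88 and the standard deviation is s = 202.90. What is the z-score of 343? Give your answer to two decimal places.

z = (343 − 305.88) / 202.90 = 0.18.

0.18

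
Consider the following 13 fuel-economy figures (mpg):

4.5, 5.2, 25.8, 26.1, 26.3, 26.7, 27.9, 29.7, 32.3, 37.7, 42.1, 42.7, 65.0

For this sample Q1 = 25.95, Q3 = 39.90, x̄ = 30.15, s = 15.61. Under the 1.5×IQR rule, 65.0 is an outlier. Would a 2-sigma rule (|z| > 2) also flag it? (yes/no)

z = (65.0 − 30.15) / 15.61 = 2.23.
|z| = 2.23 > 2.

yes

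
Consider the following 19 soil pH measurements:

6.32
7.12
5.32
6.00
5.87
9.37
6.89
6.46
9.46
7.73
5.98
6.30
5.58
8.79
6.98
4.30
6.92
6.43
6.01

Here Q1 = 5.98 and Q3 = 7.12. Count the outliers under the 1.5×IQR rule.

2

IQR = 1.14; fences at 5.98 − 1.71 = 4.27 and 7.12 + 1.71 = 8.83.
Outside the cutoffs: 9.37, 9.46.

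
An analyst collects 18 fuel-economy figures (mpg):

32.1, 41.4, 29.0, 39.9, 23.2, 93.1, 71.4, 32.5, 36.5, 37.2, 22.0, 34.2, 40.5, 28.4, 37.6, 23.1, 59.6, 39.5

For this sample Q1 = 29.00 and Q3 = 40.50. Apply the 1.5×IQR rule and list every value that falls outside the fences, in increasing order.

59.6, 71.4, 93.1

IQR = Q3 − Q1 = 40.50 − 29.00 = 11.50.
Lower fence = Q1 − 1.5·IQR = 29.00 − 17.25 = 11.75.
Upper fence = Q3 + 1.5·IQR = 40.50 + 17.25 = 57.75.
59.6 > 57.75 → outlier.
71.4 > 57.75 → outlier.
93.1 > 57.75 → outlier.
All remaining values lie within [11.75, 57.75].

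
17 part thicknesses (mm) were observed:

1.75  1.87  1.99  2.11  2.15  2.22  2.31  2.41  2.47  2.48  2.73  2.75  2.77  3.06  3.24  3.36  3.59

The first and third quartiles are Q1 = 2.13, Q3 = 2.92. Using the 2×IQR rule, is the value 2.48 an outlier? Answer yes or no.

IQR = Q3 − Q1 = 2.92 − 2.13 = 0.79.
Lower fence = Q1 − 2·IQR = 2.13 − 1.58 = 0.55.
Upper fence = Q3 + 2·IQR = 2.92 + 1.58 = 4.50.
2.48 lies within [0.55, 4.50].

no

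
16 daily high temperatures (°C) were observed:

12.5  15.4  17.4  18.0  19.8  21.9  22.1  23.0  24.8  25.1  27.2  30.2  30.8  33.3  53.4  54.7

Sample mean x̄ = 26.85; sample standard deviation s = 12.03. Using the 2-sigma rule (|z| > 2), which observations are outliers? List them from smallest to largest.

53.4, 54.7

Cutoffs at x̄ ± 2s: 26.85 ± 2·12.03 = [2.79, 50.91].
53.4: z = 2.21, |z| > 2 → outlier.
54.7: z = 2.32, |z| > 2 → outlier.
Every other value lies within [2.79, 50.91].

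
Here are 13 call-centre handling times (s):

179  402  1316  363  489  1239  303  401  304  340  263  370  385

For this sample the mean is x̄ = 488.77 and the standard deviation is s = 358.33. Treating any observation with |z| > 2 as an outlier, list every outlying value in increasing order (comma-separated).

Cutoffs at x̄ ± 2s: 488.77 ± 2·358.33 = [-227.89, 1205.43].
1239: z = 2.09, |z| > 2 → outlier.
1316: z = 2.31, |z| > 2 → outlier.
Every other value lies within [-227.89, 1205.43].

1239, 1316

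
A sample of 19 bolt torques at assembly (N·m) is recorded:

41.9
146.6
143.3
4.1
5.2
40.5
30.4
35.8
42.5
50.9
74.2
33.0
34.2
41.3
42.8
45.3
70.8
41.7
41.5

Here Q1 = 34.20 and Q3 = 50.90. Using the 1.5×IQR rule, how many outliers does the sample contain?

4

IQR = 16.70; fences at 34.20 − 25.05 = 9.15 and 50.90 + 25.05 = 75.95.
Outside the cutoffs: 4.1, 5.2, 143.3, 146.6.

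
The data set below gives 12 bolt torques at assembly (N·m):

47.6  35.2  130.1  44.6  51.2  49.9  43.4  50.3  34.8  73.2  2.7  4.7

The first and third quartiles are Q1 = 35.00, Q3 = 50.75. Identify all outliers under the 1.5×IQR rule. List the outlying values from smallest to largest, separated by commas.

2.7, 4.7, 130.1

IQR = Q3 − Q1 = 50.75 − 35.00 = 15.75.
Lower fence = Q1 − 1.5·IQR = 35.00 − 23.625 = 11.375.
Upper fence = Q3 + 1.5·IQR = 50.75 + 23.625 = 74.375.
2.7 < 11.375 → outlier.
4.7 < 11.375 → outlier.
130.1 > 74.375 → outlier.
All remaining values lie within [11.375, 74.375].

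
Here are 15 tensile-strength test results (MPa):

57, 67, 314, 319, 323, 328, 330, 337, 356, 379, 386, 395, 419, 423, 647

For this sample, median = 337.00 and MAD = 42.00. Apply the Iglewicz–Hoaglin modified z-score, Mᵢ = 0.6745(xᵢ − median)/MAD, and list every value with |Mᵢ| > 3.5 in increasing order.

57, 67, 647

|Mᵢ| > 3.5 ⇔ |xᵢ − 337.00| > 3.5·42.00/0.6745 = 217.94.
So outliers lie outside [119.06, 554.94].
57: M = -4.50 → outlier.
67: M = -4.34 → outlier.
647: M = 4.98 → outlier.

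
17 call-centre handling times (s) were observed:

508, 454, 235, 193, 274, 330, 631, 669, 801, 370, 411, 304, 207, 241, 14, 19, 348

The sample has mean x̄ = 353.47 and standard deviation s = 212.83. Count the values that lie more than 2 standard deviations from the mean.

1

Cutoffs: x̄ ± 2s = [-72.19, 779.13].
Outside the cutoffs: 801.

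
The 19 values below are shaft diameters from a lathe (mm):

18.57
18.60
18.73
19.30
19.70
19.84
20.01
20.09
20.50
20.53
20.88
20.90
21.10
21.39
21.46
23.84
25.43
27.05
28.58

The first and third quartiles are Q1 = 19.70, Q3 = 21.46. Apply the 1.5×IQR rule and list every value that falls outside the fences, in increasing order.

25.43, 27.05, 28.58

IQR = Q3 − Q1 = 21.46 − 19.70 = 1.76.
Lower fence = Q1 − 1.5·IQR = 19.70 − 2.64 = 17.06.
Upper fence = Q3 + 1.5·IQR = 21.46 + 2.64 = 24.10.
25.43 > 24.10 → outlier.
27.05 > 24.10 → outlier.
28.58 > 24.10 → outlier.
All remaining values lie within [17.06, 24.10].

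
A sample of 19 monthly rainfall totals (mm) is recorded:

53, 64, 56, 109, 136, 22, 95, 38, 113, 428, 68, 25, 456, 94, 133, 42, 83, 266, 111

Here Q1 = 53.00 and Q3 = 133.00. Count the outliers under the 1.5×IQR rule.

IQR = 80.00; fences at 53.00 − 120.00 = -67.00 and 133.00 + 120.00 = 253.00.
Outside the cutoffs: 266, 428, 456.

3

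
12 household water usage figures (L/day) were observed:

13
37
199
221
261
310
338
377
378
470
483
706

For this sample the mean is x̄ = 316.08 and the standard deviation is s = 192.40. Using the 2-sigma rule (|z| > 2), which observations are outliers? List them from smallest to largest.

706

Cutoffs at x̄ ± 2s: 316.08 ± 2·192.40 = [-68.72, 700.88].
706: z = 2.03, |z| > 2 → outlier.
Every other value lies within [-68.72, 700.88].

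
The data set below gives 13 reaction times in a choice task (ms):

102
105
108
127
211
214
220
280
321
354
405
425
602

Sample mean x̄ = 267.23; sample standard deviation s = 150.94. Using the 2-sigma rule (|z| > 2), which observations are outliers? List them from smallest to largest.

602

Cutoffs at x̄ ± 2s: 267.23 ± 2·150.94 = [-34.65, 569.11].
602: z = 2.22, |z| > 2 → outlier.
Every other value lies within [-34.65, 569.11].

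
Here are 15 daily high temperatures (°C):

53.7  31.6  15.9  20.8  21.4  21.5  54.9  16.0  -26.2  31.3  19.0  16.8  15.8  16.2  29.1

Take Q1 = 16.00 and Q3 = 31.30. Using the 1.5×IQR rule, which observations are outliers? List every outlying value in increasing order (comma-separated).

IQR = Q3 − Q1 = 31.30 − 16.00 = 15.30.
Lower fence = Q1 − 1.5·IQR = 16.00 − 22.95 = -6.95.
Upper fence = Q3 + 1.5·IQR = 31.30 + 22.95 = 54.25.
-26.2 < -6.95 → outlier.
54.9 > 54.25 → outlier.
All remaining values lie within [-6.95, 54.25].

-26.2, 54.9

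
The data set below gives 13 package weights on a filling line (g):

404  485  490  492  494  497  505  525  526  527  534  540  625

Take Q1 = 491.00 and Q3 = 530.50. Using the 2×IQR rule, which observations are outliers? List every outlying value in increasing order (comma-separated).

404, 625

IQR = Q3 − Q1 = 530.50 − 491.00 = 39.50.
Lower fence = Q1 − 2·IQR = 491.00 − 79.00 = 412.00.
Upper fence = Q3 + 2·IQR = 530.50 + 79.00 = 609.50.
404 < 412.00 → outlier.
625 > 609.50 → outlier.
All remaining values lie within [412.00, 609.50].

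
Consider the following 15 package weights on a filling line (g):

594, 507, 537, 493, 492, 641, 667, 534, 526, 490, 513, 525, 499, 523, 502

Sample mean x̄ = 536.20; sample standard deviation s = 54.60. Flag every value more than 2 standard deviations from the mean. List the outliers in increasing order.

667

Cutoffs at x̄ ± 2s: 536.20 ± 2·54.60 = [427.00, 645.40].
667: z = 2.40, |z| > 2 → outlier.
Every other value lies within [427.00, 645.40].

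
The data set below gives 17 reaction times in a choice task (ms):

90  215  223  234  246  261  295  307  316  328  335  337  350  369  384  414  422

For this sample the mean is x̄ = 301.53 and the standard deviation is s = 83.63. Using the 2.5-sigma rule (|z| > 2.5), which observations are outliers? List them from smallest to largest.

Cutoffs at x̄ ± 2.5s: 301.53 ± 2.5·83.63 = [92.455, 510.605].
90: z = -2.53, |z| > 2.5 → outlier.
Every other value lies within [92.455, 510.605].

90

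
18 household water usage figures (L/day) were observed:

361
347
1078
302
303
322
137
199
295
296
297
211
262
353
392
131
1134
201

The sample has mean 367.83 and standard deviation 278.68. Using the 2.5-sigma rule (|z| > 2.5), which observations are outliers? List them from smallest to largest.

1078, 1134

Cutoffs at x̄ ± 2.5s: 367.83 ± 2.5·278.68 = [-328.87, 1064.53].
1078: z = 2.55, |z| > 2.5 → outlier.
1134: z = 2.75, |z| > 2.5 → outlier.
Every other value lies within [-328.87, 1064.53].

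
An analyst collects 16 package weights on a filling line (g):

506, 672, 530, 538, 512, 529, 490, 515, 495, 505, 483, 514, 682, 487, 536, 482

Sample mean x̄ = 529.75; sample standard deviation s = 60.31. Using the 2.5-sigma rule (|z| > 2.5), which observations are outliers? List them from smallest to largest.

682

Cutoffs at x̄ ± 2.5s: 529.75 ± 2.5·60.31 = [378.975, 680.525].
682: z = 2.52, |z| > 2.5 → outlier.
Every other value lies within [378.975, 680.525].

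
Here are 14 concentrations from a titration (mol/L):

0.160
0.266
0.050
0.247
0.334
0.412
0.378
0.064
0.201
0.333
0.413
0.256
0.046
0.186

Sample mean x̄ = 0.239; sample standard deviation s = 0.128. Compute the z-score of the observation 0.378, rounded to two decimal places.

z = (0.378 − 0.239) / 0.128 = 1.09.

1.09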